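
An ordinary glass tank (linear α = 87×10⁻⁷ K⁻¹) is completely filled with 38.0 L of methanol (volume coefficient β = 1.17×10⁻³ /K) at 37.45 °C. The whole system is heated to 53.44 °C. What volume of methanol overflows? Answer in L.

The tank also expands: β_container ≈ 3α = 2.61×10⁻⁵ /K
Net overflow = V₀(β_liq − 3α_cont)ΔT
β − 3α = 1.17×10⁻³ − 2.61×10⁻⁵ = 1.1439×10⁻³ /K; ΔT = 15.99 K
ΔV = 38.0 × 1.1439×10⁻³ × 15.99 = 0.695 L

0.695 L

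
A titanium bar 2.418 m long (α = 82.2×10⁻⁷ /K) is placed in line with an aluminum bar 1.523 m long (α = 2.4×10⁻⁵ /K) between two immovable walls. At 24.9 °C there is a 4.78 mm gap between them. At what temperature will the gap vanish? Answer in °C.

Gap closes when ΔL₁ + ΔL₂ = 4.78 mm = 4.78×10⁻³ m
(α₁L₁ + α₂L₂)ΔT = g
α₁L₁ + α₂L₂ = 82.2×10⁻⁷×2.418 + 2.4×10⁻⁵×1.523 = 5.642796×10⁻⁵ m/K
ΔT = 4.78×10⁻³ / 5.642796×10⁻⁵ = 84.71 K
T = 24.9 + 84.71 = 109.61 °C

T = 110 °C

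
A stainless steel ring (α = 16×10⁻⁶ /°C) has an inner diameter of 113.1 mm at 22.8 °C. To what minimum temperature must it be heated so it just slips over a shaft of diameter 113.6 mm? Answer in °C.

Required Δd = 113.6 − 113.1 = 0.5 mm
Δd = αd₀ΔT ⇒ ΔT = Δd/(αd₀) = 0.5 / (16×10⁻⁶ × 113.1) = 276.30 K
T_min = 22.8 + 276.30 = 299.10 °C

T = 299 °C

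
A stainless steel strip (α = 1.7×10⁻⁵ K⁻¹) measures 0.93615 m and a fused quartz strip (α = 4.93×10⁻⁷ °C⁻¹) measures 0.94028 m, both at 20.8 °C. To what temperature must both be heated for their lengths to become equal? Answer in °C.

Equal length when α₁L₁ΔT − α₂L₂ΔT = L₂ − L₁ = 4.13×10⁻³ m
α₁L₁ = 1.591455×10⁻⁵, α₂L₂ = 4.6355804×10⁻⁷ → Δ(αL) = 1.545099196×10⁻⁵ m/K
ΔT = 4.13×10⁻³ / 1.545099196×10⁻⁵ = 267.297 K, so T = 20.8 + 267.297 = 288.097 °C

T = 288.1 °C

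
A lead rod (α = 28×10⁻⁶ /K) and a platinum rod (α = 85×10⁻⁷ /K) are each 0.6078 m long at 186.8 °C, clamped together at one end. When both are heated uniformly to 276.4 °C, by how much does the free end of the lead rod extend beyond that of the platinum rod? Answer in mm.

ΔT = 89.6 K
lead: ΔL = 28×10⁻⁶ × 0.6078 m × 89.6 = 1.5248×10⁻³ m = 1.5248 mm
platinum: ΔL = 85×10⁻⁷ × 0.6078 m × 89.6 = 4.6290×10⁻⁴ m = 0.46290 mm
difference = 1.5248 − 0.46290 = 1.0619 mm

1.06 mm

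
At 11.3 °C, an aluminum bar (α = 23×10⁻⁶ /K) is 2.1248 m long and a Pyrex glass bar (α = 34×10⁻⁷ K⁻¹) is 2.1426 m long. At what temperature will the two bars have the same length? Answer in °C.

L₁(1 + α₁ΔT) = L₂(1 + α₂ΔT) ⇒ ΔT = (L₂ − L₁)/(α₁L₁ − α₂L₂)
L₂ − L₁ = 2.1426 − 2.1248 = 1.78×10⁻² m
α₁L₁ − α₂L₂ = 23×10⁻⁶×2.1248 − 34×10⁻⁷×2.1426 = 4.158556×10⁻⁵ m/K
ΔT = 1.78×10⁻² / 4.158556×10⁻⁵ = 428.033 K
T = 11.3 + 428.033 = 439.333 °C

T = 439.3 °C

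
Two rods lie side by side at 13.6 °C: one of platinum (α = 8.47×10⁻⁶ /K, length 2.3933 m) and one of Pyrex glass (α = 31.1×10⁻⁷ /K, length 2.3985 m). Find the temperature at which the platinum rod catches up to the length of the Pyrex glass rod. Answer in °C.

Equal length when α₁L₁ΔT − α₂L₂ΔT = L₂ − L₁ = 5.20×10⁻³ m
α₁L₁ = 2.0271251×10⁻⁵, α₂L₂ = 7.459335×10⁻⁶ → Δ(αL) = 1.2811916×10⁻⁵ m/K
ΔT = 5.20×10⁻³ / 1.2811916×10⁻⁵ = 405.872 K, so T = 13.6 + 405.872 = 419.472 °C

T = 419.5 °C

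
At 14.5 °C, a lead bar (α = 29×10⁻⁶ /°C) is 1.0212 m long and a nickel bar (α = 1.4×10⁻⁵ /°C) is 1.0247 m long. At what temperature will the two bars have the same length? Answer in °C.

T = 243.7 °C

L₁(1 + α₁ΔT) = L₂(1 + α₂ΔT) ⇒ ΔT = (L₂ − L₁)/(α₁L₁ − α₂L₂)
L₂ − L₁ = 1.0247 − 1.0212 = 3.50×10⁻³ m
α₁L₁ − α₂L₂ = 29×10⁻⁶×1.0212 − 1.4×10⁻⁵×1.0247 = 1.5269×10⁻⁵ m/K
ΔT = 3.50×10⁻³ / 1.5269×10⁻⁵ = 229.223 K
T = 14.5 + 229.223 = 243.723 °C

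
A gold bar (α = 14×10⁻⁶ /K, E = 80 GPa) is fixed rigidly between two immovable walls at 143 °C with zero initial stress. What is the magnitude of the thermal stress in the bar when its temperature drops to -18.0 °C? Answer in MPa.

σ = 180 MPa

Fully constrained: the free strain ε = αΔT is blocked, so σ = Eε = EαΔT.
|ΔT| = 161.0 K
σ = 80.0×10⁹ × 14×10⁻⁶ × 161.0 = 1.80×10⁸ Pa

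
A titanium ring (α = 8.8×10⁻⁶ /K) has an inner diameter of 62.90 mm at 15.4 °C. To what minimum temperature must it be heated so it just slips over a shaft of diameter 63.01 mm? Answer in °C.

T = 214 °C

Required Δd = 63.01 − 62.90 = 0.11 mm
Δd = αd₀ΔT ⇒ ΔT = Δd/(αd₀) = 0.11 / (8.8×10⁻⁶ × 62.90) = 198.73 K
T_min = 15.4 + 198.73 = 214.13 °C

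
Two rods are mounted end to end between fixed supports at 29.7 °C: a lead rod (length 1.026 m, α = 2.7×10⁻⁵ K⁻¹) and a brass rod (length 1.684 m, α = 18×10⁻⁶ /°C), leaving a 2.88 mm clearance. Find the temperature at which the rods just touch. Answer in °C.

Gap closes when ΔL₁ + ΔL₂ = 2.88 mm = 2.88×10⁻³ m
(α₁L₁ + α₂L₂)ΔT = g
α₁L₁ + α₂L₂ = 2.7×10⁻⁵×1.026 + 18×10⁻⁶×1.684 = 5.8014×10⁻⁵ m/K
ΔT = 2.88×10⁻³ / 5.8014×10⁻⁵ = 49.643 K
T = 29.7 + 49.643 = 79.343 °C

T = 79.3 °C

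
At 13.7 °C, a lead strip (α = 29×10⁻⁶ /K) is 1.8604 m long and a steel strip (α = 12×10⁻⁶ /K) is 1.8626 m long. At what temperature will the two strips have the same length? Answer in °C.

Equal length when α₁L₁ΔT − α₂L₂ΔT = L₂ − L₁ = 2.20×10⁻³ m
α₁L₁ = 5.39516×10⁻⁵, α₂L₂ = 2.23512×10⁻⁵ → Δ(αL) = 3.16004×10⁻⁵ m/K
ΔT = 2.20×10⁻³ / 3.16004×10⁻⁵ = 69.6194 K, so T = 13.7 + 69.6194 = 83.3194 °C

T = 83.32 °C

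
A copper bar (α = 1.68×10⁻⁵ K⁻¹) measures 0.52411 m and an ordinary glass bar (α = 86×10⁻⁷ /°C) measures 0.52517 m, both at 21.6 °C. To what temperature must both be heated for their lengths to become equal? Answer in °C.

L₁(1 + α₁ΔT) = L₂(1 + α₂ΔT) ⇒ ΔT = (L₂ − L₁)/(α₁L₁ − α₂L₂)
L₂ − L₁ = 0.52517 − 0.52411 = 1.06×10⁻³ m
α₁L₁ − α₂L₂ = 1.68×10⁻⁵×0.52411 − 86×10⁻⁷×0.52517 = 4.288586×10⁻⁶ m/K
ΔT = 1.06×10⁻³ / 4.288586×10⁻⁶ = 247.168 K
T = 21.6 + 247.168 = 268.768 °C

T = 268.8 °C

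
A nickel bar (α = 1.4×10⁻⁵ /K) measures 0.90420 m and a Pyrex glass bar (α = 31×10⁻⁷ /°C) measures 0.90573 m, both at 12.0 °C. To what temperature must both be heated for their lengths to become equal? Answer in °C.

T = 167.3 °C

L₁(1 + α₁ΔT) = L₂(1 + α₂ΔT) ⇒ ΔT = (L₂ − L₁)/(α₁L₁ − α₂L₂)
L₂ − L₁ = 0.90573 − 0.90420 = 1.53×10⁻³ m
α₁L₁ − α₂L₂ = 1.4×10⁻⁵×0.90420 − 31×10⁻⁷×0.90573 = 9.851037×10⁻⁶ m/K
ΔT = 1.53×10⁻³ / 9.851037×10⁻⁶ = 155.314 K
T = 12.0 + 155.314 = 167.314 °C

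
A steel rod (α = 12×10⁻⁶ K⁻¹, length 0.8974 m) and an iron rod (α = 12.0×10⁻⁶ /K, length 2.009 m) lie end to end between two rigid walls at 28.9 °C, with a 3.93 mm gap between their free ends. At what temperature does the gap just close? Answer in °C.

T = 142 °C

Gap closes when ΔL₁ + ΔL₂ = 3.93 mm = 3.93×10⁻³ m
(α₁L₁ + α₂L₂)ΔT = g
α₁L₁ + α₂L₂ = 12×10⁻⁶×0.8974 + 12.0×10⁻⁶×2.009 = 3.48768×10⁻⁵ m/K
ΔT = 3.93×10⁻³ / 3.48768×10⁻⁵ = 112.68 K
T = 28.9 + 112.68 = 141.58 °C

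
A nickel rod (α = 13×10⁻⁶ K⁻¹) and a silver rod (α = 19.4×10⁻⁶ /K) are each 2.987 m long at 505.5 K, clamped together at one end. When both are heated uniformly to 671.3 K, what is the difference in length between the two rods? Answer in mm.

3.17 mm

ΔT = 165.8 K
nickel: ΔL = 13×10⁻⁶ × 2.987 m × 165.8 = 6.4382×10⁻³ m = 6.4382 mm
silver: ΔL = 19.4×10⁻⁶ × 2.987 m × 165.8 = 9.6077×10⁻³ m = 9.6077 mm
difference = 9.6077 − 6.4382 = 3.1695 mm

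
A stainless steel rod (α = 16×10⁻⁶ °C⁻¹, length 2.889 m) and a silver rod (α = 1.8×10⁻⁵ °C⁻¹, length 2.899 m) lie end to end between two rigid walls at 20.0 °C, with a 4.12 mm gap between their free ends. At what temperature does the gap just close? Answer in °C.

T = 61.9 °C

Gap closes when ΔL₁ + ΔL₂ = 4.12 mm = 4.12×10⁻³ m
(α₁L₁ + α₂L₂)ΔT = g
α₁L₁ + α₂L₂ = 16×10⁻⁶×2.889 + 1.8×10⁻⁵×2.899 = 9.8406×10⁻⁵ m/K
ΔT = 4.12×10⁻³ / 9.8406×10⁻⁵ = 41.867 K
T = 20.0 + 41.867 = 61.867 °C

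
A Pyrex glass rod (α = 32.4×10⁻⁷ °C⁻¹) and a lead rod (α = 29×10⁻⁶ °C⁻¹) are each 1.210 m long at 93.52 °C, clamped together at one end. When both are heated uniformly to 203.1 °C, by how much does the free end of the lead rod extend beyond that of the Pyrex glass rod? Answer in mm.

3.42 mm

ΔT = 109.58 K
Pyrex glass: ΔL = 32.4×10⁻⁷ × 1.210 m × 109.58 = 4.2960×10⁻⁴ m = 0.42960 mm
lead: ΔL = 29×10⁻⁶ × 1.210 m × 109.58 = 3.8452×10⁻³ m = 3.8452 mm
difference = 3.8452 − 0.42960 = 3.4156 mm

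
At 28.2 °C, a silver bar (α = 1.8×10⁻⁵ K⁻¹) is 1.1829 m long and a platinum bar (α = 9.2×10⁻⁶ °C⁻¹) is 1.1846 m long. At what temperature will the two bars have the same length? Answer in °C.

T = 191.8 °C

Equal length when α₁L₁ΔT − α₂L₂ΔT = L₂ − L₁ = 1.70×10⁻³ m
α₁L₁ = 2.12922×10⁻⁵, α₂L₂ = 1.089832×10⁻⁵ → Δ(αL) = 1.039388×10⁻⁵ m/K
ΔT = 1.70×10⁻³ / 1.039388×10⁻⁵ = 163.558 K, so T = 28.2 + 163.558 = 191.758 °C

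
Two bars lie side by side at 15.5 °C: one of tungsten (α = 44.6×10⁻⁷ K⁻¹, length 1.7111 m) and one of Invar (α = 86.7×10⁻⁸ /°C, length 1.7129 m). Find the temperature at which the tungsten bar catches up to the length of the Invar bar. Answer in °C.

T = 308.4 °C

Equal length when α₁L₁ΔT − α₂L₂ΔT = L₂ − L₁ = 1.80×10⁻³ m
α₁L₁ = 7.631506×10⁻⁶, α₂L₂ = 1.4850843×10⁻⁶ → Δ(αL) = 6.1464217×10⁻⁶ m/K
ΔT = 1.80×10⁻³ / 6.1464217×10⁻⁶ = 292.853 K, so T = 15.5 + 292.853 = 308.353 °C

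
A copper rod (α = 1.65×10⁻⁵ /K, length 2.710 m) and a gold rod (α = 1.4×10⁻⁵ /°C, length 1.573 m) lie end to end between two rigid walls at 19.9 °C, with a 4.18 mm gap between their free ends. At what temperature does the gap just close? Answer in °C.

Gap closes when ΔL₁ + ΔL₂ = 4.18 mm = 4.18×10⁻³ m
(α₁L₁ + α₂L₂)ΔT = g
α₁L₁ + α₂L₂ = 1.65×10⁻⁵×2.710 + 1.4×10⁻⁵×1.573 = 6.6737×10⁻⁵ m/K
ΔT = 4.18×10⁻³ / 6.6737×10⁻⁵ = 62.634 K
T = 19.9 + 62.634 = 82.534 °C

T = 82.5 °C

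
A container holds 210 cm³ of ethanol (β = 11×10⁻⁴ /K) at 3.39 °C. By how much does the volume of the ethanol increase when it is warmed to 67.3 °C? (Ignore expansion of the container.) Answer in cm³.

|ΔT| = |67.3 − 3.39| = 63.91 K
ΔV = βV₀ΔT = (11×10⁻⁴)(210)(63.91) = 14.8 cm³

ΔV = 14.8 cm³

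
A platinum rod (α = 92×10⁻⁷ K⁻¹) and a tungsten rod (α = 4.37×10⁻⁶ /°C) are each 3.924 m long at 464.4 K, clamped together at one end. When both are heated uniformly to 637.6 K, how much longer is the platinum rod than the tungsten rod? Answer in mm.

3.28 mm

ΔT = 173.2 K
platinum: ΔL = 92×10⁻⁷ × 3.924 m × 173.2 = 6.2527×10⁻³ m = 6.2527 mm
tungsten: ΔL = 4.37×10⁻⁶ × 3.924 m × 173.2 = 2.9700×10⁻³ m = 2.9700 mm
difference = 6.2527 − 2.9700 = 3.2827 mm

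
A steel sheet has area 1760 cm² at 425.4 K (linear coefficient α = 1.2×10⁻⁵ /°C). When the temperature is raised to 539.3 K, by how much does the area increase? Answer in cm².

ΔA = 4.81 cm²

Area coefficient ≈ 2α; |ΔT| = 113.9 K
ΔA = 2αA₀ΔT = 2(1.2×10⁻⁵)(1760)(113.9) = 4.81 cm²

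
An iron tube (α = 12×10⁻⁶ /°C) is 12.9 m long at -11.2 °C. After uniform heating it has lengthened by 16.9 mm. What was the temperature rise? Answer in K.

ΔT = 109 K

ΔL = αL₀ΔT ⇒ ΔT = ΔL / (αL₀)
ΔT = 16.9×10⁻³ m / (12×10⁻⁶ × 12.9 m) = 109.17 K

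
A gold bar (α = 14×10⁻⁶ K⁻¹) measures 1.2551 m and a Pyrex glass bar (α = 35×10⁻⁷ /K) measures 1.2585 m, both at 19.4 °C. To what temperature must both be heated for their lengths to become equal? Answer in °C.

T = 277.6 °C

Equal length when α₁L₁ΔT − α₂L₂ΔT = L₂ − L₁ = 3.40×10⁻³ m
α₁L₁ = 1.75714×10⁻⁵, α₂L₂ = 4.40475×10⁻⁶ → Δ(αL) = 1.316665×10⁻⁵ m/K
ΔT = 3.40×10⁻³ / 1.316665×10⁻⁵ = 258.228 K, so T = 19.4 + 258.228 = 277.628 °C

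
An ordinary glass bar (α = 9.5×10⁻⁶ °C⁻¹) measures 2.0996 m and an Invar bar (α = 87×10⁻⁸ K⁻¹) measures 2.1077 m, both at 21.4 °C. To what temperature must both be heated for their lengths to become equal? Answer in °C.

T = 468.6 °C

Equal length when α₁L₁ΔT − α₂L₂ΔT = L₂ − L₁ = 8.10×10⁻³ m
α₁L₁ = 1.99462×10⁻⁵, α₂L₂ = 1.833699×10⁻⁶ → Δ(αL) = 1.8112501×10⁻⁵ m/K
ΔT = 8.10×10⁻³ / 1.8112501×10⁻⁵ = 447.205 K, so T = 21.4 + 447.205 = 468.605 °C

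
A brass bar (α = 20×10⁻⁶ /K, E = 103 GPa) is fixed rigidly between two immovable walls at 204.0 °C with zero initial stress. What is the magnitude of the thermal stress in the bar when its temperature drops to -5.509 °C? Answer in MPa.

Fully constrained: the free strain ε = αΔT is blocked, so σ = Eε = EαΔT.
|ΔT| = 209.509 K
σ = 103×10⁹ × 20×10⁻⁶ × 209.509 = 4.32×10⁸ Pa

σ = 432 MPa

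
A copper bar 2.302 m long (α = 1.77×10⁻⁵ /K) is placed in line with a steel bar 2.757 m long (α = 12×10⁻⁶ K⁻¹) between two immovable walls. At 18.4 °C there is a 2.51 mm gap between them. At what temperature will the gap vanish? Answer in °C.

T = 52.4 °C

α₁L₁ = 4.07454×10⁻⁵ m/K, α₂L₂ = 3.3084×10⁻⁵ m/K → total 7.38294×10⁻⁵ m/K
ΔT = g/(α₁L₁+α₂L₂) = 2.51×10⁻³ / 7.38294×10⁻⁵ = 33.997 K
T = 18.4 + 33.997 = 52.397 °C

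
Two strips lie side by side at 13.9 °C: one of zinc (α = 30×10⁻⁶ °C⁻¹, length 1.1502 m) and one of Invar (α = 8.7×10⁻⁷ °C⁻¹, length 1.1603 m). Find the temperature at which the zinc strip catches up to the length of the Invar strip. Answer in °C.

T = 315.4 °C

L₁(1 + α₁ΔT) = L₂(1 + α₂ΔT) ⇒ ΔT = (L₂ − L₁)/(α₁L₁ − α₂L₂)
L₂ − L₁ = 1.1603 − 1.1502 = 1.01×10⁻² m
α₁L₁ − α₂L₂ = 30×10⁻⁶×1.1502 − 8.7×10⁻⁷×1.1603 = 3.3496539×10⁻⁵ m/K
ΔT = 1.01×10⁻² / 3.3496539×10⁻⁵ = 301.524 K
T = 13.9 + 301.524 = 315.424 °C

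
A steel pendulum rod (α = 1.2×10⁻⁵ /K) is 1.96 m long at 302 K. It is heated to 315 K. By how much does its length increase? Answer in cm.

|ΔT| = |315 − 302| = 13 K
ΔL = αL₀ΔT = (1.2×10⁻⁵)(1.96)(13) = 3.06×10⁻⁴ m

ΔL = 0.0306 cm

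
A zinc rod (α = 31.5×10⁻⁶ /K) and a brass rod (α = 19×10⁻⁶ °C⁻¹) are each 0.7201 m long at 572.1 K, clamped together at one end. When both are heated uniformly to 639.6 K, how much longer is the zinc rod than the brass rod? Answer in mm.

ΔT = 67.5 K
zinc: ΔL = 31.5×10⁻⁶ × 0.7201 m × 67.5 = 1.5311×10⁻³ m = 1.5311 mm
brass: ΔL = 19×10⁻⁶ × 0.7201 m × 67.5 = 9.2353×10⁻⁴ m = 0.92353 mm
difference = 1.5311 − 0.92353 = 0.60757 mm

0.608 mm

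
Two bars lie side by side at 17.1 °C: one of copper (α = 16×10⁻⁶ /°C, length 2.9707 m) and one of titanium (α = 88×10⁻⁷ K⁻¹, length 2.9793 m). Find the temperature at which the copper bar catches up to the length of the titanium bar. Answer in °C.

L₁(1 + α₁ΔT) = L₂(1 + α₂ΔT) ⇒ ΔT = (L₂ − L₁)/(α₁L₁ − α₂L₂)
L₂ − L₁ = 2.9793 − 2.9707 = 8.60×10⁻³ m
α₁L₁ − α₂L₂ = 16×10⁻⁶×2.9707 − 88×10⁻⁷×2.9793 = 2.131336×10⁻⁵ m/K
ΔT = 8.60×10⁻³ / 2.131336×10⁻⁵ = 403.503 K
T = 17.1 + 403.503 = 420.603 °C

T = 420.6 °C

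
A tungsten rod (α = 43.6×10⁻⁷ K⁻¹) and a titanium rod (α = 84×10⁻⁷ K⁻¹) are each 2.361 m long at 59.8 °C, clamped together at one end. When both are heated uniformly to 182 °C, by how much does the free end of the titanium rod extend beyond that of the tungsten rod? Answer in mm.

1.17 mm

ΔT = 122.2 K
tungsten: ΔL = 43.6×10⁻⁷ × 2.361 m × 122.2 = 1.2579×10⁻³ m = 1.2579 mm
titanium: ΔL = 84×10⁻⁷ × 2.361 m × 122.2 = 2.4235×10⁻³ m = 2.4235 mm
difference = 2.4235 − 1.2579 = 1.1656 mm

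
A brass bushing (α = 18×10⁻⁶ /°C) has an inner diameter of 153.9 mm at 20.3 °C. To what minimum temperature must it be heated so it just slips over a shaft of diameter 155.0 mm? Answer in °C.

T = 417 °C

Required Δd = 155.0 − 153.9 = 1.1 mm
Δd = αd₀ΔT ⇒ ΔT = Δd/(αd₀) = 1.1 / (18×10⁻⁶ × 153.9) = 397.08 K
T_min = 20.3 + 397.08 = 417.38 °C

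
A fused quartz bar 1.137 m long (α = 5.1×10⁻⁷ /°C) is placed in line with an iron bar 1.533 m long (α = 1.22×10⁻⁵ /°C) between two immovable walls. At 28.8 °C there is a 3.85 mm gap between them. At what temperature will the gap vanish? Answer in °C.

Gap closes when ΔL₁ + ΔL₂ = 3.85 mm = 3.85×10⁻³ m
(α₁L₁ + α₂L₂)ΔT = g
α₁L₁ + α₂L₂ = 5.1×10⁻⁷×1.137 + 1.22×10⁻⁵×1.533 = 1.928247×10⁻⁵ m/K
ΔT = 3.85×10⁻³ / 1.928247×10⁻⁵ = 199.66 K
T = 28.8 + 199.66 = 228.46 °C

T = 228 °C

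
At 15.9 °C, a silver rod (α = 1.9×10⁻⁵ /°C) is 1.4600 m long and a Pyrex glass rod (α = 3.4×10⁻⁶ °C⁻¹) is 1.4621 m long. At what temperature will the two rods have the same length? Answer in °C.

T = 108.1 °C

Equal length when α₁L₁ΔT − α₂L₂ΔT = L₂ − L₁ = 2.10×10⁻³ m
α₁L₁ = 2.774×10⁻⁵, α₂L₂ = 4.97114×10⁻⁶ → Δ(αL) = 2.276886×10⁻⁵ m/K
ΔT = 2.10×10⁻³ / 2.276886×10⁻⁵ = 92.231 K, so T = 15.9 + 92.231 = 108.131 °C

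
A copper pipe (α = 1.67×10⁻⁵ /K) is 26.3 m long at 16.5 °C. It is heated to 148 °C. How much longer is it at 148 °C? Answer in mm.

ΔL = 57.8 mm

|ΔT| = |148 − 16.5| = 131.5 K
ΔL = αL₀ΔT = (1.67×10⁻⁵)(26.3)(131.5) = 5.78×10⁻² m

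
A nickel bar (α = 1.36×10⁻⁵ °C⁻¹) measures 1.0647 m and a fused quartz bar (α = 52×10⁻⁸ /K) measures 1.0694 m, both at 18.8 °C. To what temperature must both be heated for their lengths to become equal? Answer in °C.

T = 356.4 °C

L₁(1 + α₁ΔT) = L₂(1 + α₂ΔT) ⇒ ΔT = (L₂ − L₁)/(α₁L₁ − α₂L₂)
L₂ − L₁ = 1.0694 − 1.0647 = 4.70×10⁻³ m
α₁L₁ − α₂L₂ = 1.36×10⁻⁵×1.0647 − 52×10⁻⁸×1.0694 = 1.3923832×10⁻⁵ m/K
ΔT = 4.70×10⁻³ / 1.3923832×10⁻⁵ = 337.551 K
T = 18.8 + 337.551 = 356.351 °C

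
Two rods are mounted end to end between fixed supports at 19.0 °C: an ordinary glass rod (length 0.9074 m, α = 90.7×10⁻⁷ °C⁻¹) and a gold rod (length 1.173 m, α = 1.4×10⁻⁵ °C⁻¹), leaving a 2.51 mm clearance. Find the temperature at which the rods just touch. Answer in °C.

T = 121 °C

Gap closes when ΔL₁ + ΔL₂ = 2.51 mm = 2.51×10⁻³ m
(α₁L₁ + α₂L₂)ΔT = g
α₁L₁ + α₂L₂ = 90.7×10⁻⁷×0.9074 + 1.4×10⁻⁵×1.173 = 2.4652118×10⁻⁵ m/K
ΔT = 2.51×10⁻³ / 2.4652118×10⁻⁵ = 101.82 K
T = 19.0 + 101.82 = 120.82 °C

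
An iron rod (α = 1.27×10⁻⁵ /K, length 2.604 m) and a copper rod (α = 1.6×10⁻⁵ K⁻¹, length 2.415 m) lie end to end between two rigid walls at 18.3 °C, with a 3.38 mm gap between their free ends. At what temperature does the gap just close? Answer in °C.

T = 65.4 °C

Gap closes when ΔL₁ + ΔL₂ = 3.38 mm = 3.38×10⁻³ m
(α₁L₁ + α₂L₂)ΔT = g
α₁L₁ + α₂L₂ = 1.27×10⁻⁵×2.604 + 1.6×10⁻⁵×2.415 = 7.17108×10⁻⁵ m/K
ΔT = 3.38×10⁻³ / 7.17108×10⁻⁵ = 47.134 K
T = 18.3 + 47.134 = 65.434 °C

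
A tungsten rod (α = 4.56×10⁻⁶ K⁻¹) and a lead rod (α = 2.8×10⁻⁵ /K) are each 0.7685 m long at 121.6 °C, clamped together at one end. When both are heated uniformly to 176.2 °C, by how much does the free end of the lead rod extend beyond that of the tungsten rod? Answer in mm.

ΔT = 54.6 K
tungsten: ΔL = 4.56×10⁻⁶ × 0.7685 m × 54.6 = 1.9134×10⁻⁴ m = 0.19134 mm
lead: ΔL = 2.8×10⁻⁵ × 0.7685 m × 54.6 = 1.1749×10⁻³ m = 1.1749 mm
difference = 1.1749 − 0.19134 = 0.98356 mm

0.984 mm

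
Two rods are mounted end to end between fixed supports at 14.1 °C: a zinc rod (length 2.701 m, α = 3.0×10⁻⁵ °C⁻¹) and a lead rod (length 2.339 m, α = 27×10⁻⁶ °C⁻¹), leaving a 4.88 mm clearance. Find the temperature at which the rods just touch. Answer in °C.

T = 47.9 °C

Gap closes when ΔL₁ + ΔL₂ = 4.88 mm = 4.88×10⁻³ m
(α₁L₁ + α₂L₂)ΔT = g
α₁L₁ + α₂L₂ = 3.0×10⁻⁵×2.701 + 27×10⁻⁶×2.339 = 1.44183×10⁻⁴ m/K
ΔT = 4.88×10⁻³ / 1.44183×10⁻⁴ = 33.846 K
T = 14.1 + 33.846 = 47.946 °C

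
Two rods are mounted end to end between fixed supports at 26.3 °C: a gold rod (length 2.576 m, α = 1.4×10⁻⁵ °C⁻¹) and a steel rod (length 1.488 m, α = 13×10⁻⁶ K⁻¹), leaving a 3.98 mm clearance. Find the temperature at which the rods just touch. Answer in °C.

Gap closes when ΔL₁ + ΔL₂ = 3.98 mm = 3.98×10⁻³ m
(α₁L₁ + α₂L₂)ΔT = g
α₁L₁ + α₂L₂ = 1.4×10⁻⁵×2.576 + 13×10⁻⁶×1.488 = 5.5408×10⁻⁵ m/K
ΔT = 3.98×10⁻³ / 5.5408×10⁻⁵ = 71.831 K
T = 26.3 + 71.831 = 98.131 °C

T = 98.1 °C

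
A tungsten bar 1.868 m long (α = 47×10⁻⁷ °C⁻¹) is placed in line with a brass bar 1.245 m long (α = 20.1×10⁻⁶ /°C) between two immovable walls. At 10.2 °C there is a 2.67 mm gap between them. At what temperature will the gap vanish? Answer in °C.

T = 89.2 °C

Gap closes when ΔL₁ + ΔL₂ = 2.67 mm = 2.67×10⁻³ m
(α₁L₁ + α₂L₂)ΔT = g
α₁L₁ + α₂L₂ = 47×10⁻⁷×1.868 + 20.1×10⁻⁶×1.245 = 3.38041×10⁻⁵ m/K
ΔT = 2.67×10⁻³ / 3.38041×10⁻⁵ = 78.985 K
T = 10.2 + 78.985 = 89.185 °C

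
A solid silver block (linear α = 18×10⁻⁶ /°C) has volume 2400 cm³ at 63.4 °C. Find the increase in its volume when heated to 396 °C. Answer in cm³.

ΔV = 43.1 cm³

Isotropic solid: β ≈ 3α = 5.4×10⁻⁵ /K; ΔT = 332.6 K
ΔV = 3αV₀ΔT = 3(18×10⁻⁶)(2400)(332.6) = 43.1 cm³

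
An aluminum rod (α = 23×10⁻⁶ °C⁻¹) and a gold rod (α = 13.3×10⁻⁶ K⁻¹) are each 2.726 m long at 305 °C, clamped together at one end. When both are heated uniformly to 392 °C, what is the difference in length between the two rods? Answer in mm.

ΔT = 87 K
aluminum: ΔL = 23×10⁻⁶ × 2.726 m × 87 = 5.4547×10⁻³ m = 5.4547 mm
gold: ΔL = 13.3×10⁻⁶ × 2.726 m × 87 = 3.1543×10⁻³ m = 3.1543 mm
difference = 5.4547 − 3.1543 = 2.3004 mm

2.30 mm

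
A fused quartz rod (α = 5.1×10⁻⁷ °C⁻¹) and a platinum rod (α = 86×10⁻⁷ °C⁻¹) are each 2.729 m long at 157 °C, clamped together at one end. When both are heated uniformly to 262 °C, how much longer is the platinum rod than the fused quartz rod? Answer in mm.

ΔT = 105 K
fused quartz: ΔL = 5.1×10⁻⁷ × 2.729 m × 105 = 1.4614×10⁻⁴ m = 0.14614 mm
platinum: ΔL = 86×10⁻⁷ × 2.729 m × 105 = 2.4643×10⁻³ m = 2.4643 mm
difference = 2.4643 − 0.14614 = 2.31816 mm

2.32 mm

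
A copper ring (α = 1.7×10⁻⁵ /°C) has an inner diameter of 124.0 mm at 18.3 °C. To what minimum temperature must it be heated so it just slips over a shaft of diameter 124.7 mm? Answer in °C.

T = 350 °C

Required Δd = 124.7 − 124.0 = 0.7 mm
Δd = αd₀ΔT ⇒ ΔT = Δd/(αd₀) = 0.7 / (1.7×10⁻⁵ × 124.0) = 332.07 K
T_min = 18.3 + 332.07 = 350.37 °C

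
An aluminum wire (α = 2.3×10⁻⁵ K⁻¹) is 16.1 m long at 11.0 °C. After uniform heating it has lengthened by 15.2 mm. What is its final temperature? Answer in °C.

T = 52.0 °C

ΔL = αL₀ΔT ⇒ ΔT = ΔL / (αL₀)
ΔT = 15.2×10⁻³ m / (2.3×10⁻⁵ × 16.1 m) = 41.048 K
T = 11.0 + 41.048 = 52.048 °C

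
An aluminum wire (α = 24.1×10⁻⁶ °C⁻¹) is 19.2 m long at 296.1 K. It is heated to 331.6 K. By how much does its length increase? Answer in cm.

|ΔT| = |331.6 − 296.1| = 35.5 K
ΔL = αL₀ΔT = (24.1×10⁻⁶)(19.2)(35.5) = 1.64×10⁻² m

ΔL = 1.64 cm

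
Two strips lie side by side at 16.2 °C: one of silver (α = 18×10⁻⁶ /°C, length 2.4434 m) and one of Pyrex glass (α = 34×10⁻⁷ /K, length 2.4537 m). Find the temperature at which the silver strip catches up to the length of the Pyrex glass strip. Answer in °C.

Equal length when α₁L₁ΔT − α₂L₂ΔT = L₂ − L₁ = 1.03×10⁻² m
α₁L₁ = 4.39812×10⁻⁵, α₂L₂ = 8.34258×10⁻⁶ → Δ(αL) = 3.563862×10⁻⁵ m/K
ΔT = 1.03×10⁻² / 3.563862×10⁻⁵ = 289.012 K, so T = 16.2 + 289.012 = 305.212 °C

T = 305.2 °C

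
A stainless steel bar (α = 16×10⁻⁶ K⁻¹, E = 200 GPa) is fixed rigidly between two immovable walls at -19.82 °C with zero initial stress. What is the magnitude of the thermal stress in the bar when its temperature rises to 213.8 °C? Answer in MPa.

Fully constrained: the free strain ε = αΔT is blocked, so σ = Eε = EαΔT.
|ΔT| = 233.62 K
σ = 200×10⁹ × 16×10⁻⁶ × 233.62 = 7.48×10⁸ Pa

σ = 748 MPa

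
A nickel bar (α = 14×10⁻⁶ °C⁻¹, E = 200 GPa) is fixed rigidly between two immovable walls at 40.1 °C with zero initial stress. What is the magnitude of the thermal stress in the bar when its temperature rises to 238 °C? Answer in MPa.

σ = 554 MPa

Fully constrained: the free strain ε = αΔT is blocked, so σ = Eε = EαΔT.
|ΔT| = 197.9 K
σ = 200×10⁹ × 14×10⁻⁶ × 197.9 = 5.54×10⁸ Pa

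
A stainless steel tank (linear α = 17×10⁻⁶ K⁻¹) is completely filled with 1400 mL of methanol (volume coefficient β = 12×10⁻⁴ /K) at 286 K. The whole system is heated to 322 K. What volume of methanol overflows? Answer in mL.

57.9 mL

The tank also expands: β_container ≈ 3α = 5.1×10⁻⁵ /K
Net overflow = V₀(β_liq − 3α_cont)ΔT
β − 3α = 1.20×10⁻³ − 5.1×10⁻⁵ = 1.149×10⁻³ /K; ΔT = 36 K
ΔV = 1400 × 1.149×10⁻³ × 36 = 57.9 mL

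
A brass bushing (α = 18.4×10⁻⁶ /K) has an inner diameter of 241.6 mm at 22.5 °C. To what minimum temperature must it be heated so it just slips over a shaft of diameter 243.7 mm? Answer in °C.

T = 495 °C

Required Δd = 243.7 − 241.6 = 2.1 mm
Δd = αd₀ΔT ⇒ ΔT = Δd/(αd₀) = 2.1 / (18.4×10⁻⁶ × 241.6) = 472.39 K
T_min = 22.5 + 472.39 = 494.89 °C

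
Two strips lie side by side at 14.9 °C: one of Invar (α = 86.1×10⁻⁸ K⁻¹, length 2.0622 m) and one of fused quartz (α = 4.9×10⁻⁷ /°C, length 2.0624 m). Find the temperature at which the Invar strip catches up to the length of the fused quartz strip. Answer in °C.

T = 276.3 °C

Equal length when α₁L₁ΔT − α₂L₂ΔT = L₂ − L₁ = 2.00×10⁻⁴ m
α₁L₁ = 1.7755542×10⁻⁶, α₂L₂ = 1.010576×10⁻⁶ → Δ(αL) = 7.649782×10⁻⁷ m/K
ΔT = 2.00×10⁻⁴ / 7.649782×10⁻⁷ = 261.445 K, so T = 14.9 + 261.445 = 276.345 °C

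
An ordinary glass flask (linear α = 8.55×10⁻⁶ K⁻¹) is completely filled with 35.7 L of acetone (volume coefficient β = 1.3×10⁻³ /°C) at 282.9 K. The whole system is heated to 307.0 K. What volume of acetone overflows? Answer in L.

The flask also expands: β_container ≈ 3α = 2.565×10⁻⁵ /K
Net overflow = V₀(β_liq − 3α_cont)ΔT
β − 3α = 1.30×10⁻³ − 2.565×10⁻⁵ = 1.27435×10⁻³ /K; ΔT = 24.1 K
ΔV = 35.7 × 1.27435×10⁻³ × 24.1 = 1.10 L

1.10 L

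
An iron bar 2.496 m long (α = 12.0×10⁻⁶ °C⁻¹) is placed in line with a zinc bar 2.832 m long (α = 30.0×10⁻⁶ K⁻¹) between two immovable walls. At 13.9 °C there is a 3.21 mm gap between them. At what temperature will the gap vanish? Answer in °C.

Gap closes when ΔL₁ + ΔL₂ = 3.21 mm = 3.21×10⁻³ m
(α₁L₁ + α₂L₂)ΔT = g
α₁L₁ + α₂L₂ = 12.0×10⁻⁶×2.496 + 30.0×10⁻⁶×2.832 = 1.14912×10⁻⁴ m/K
ΔT = 3.21×10⁻³ / 1.14912×10⁻⁴ = 27.934 K
T = 13.9 + 27.934 = 41.834 °C

T = 41.8 °C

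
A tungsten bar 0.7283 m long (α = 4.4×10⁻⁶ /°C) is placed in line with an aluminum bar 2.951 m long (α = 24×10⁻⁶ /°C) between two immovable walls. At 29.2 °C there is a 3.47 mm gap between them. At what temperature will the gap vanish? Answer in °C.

α₁L₁ = 3.20452×10⁻⁶ m/K, α₂L₂ = 7.0824×10⁻⁵ m/K → total 7.402852×10⁻⁵ m/K
ΔT = g/(α₁L₁+α₂L₂) = 3.47×10⁻³ / 7.402852×10⁻⁵ = 46.874 K
T = 29.2 + 46.874 = 76.074 °C

T = 76.1 °C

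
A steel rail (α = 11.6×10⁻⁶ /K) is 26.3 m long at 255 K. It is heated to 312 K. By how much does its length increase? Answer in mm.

|ΔT| = |312 − 255| = 57 K
ΔL = αL₀ΔT = (11.6×10⁻⁶)(26.3)(57) = 1.74×10⁻² m

ΔL = 17.4 mm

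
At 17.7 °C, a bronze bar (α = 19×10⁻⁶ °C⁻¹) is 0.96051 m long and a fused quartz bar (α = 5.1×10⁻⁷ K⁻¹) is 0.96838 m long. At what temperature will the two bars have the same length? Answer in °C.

T = 460.9 °C

L₁(1 + α₁ΔT) = L₂(1 + α₂ΔT) ⇒ ΔT = (L₂ − L₁)/(α₁L₁ − α₂L₂)
L₂ − L₁ = 0.96838 − 0.96051 = 7.87×10⁻³ m
α₁L₁ − α₂L₂ = 19×10⁻⁶×0.96051 − 5.1×10⁻⁷×0.96838 = 1.77558162×10⁻⁵ m/K
ΔT = 7.87×10⁻³ / 1.77558162×10⁻⁵ = 443.235 K
T = 17.7 + 443.235 = 460.935 °C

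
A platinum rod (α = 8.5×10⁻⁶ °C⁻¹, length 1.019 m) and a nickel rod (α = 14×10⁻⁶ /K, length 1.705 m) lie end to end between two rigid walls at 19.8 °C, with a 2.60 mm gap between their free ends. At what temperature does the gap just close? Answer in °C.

α₁L₁ = 8.6615×10⁻⁶ m/K, α₂L₂ = 2.387×10⁻⁵ m/K → total 3.25315×10⁻⁵ m/K
ΔT = g/(α₁L₁+α₂L₂) = 2.60×10⁻³ / 3.25315×10⁻⁵ = 79.923 K
T = 19.8 + 79.923 = 99.723 °C

T = 99.7 °C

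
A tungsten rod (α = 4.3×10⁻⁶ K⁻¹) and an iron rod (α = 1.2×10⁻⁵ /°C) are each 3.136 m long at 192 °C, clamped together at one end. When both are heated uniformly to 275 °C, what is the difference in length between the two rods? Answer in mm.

ΔT = 83 K
tungsten: ΔL = 4.3×10⁻⁶ × 3.136 m × 83 = 1.1192×10⁻³ m = 1.1192 mm
iron: ΔL = 1.2×10⁻⁵ × 3.136 m × 83 = 3.1235×10⁻³ m = 3.1235 mm
difference = 3.1235 − 1.1192 = 2.0043 mm

2.00 mm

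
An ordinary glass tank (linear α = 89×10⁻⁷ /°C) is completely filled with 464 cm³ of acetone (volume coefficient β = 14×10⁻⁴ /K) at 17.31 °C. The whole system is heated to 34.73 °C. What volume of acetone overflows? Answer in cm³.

11.1 cm³

The tank also expands: β_container ≈ 3α = 2.67×10⁻⁵ /K
Net overflow = V₀(β_liq − 3α_cont)ΔT
β − 3α = 1.40×10⁻³ − 2.67×10⁻⁵ = 1.3733×10⁻³ /K; ΔT = 17.42 K
ΔV = 464 × 1.3733×10⁻³ × 17.42 = 11.1 cm³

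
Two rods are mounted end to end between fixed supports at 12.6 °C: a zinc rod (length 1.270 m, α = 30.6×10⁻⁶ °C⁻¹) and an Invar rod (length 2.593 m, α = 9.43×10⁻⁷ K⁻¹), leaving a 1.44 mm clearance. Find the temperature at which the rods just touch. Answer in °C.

Gap closes when ΔL₁ + ΔL₂ = 1.44 mm = 1.44×10⁻³ m
(α₁L₁ + α₂L₂)ΔT = g
α₁L₁ + α₂L₂ = 30.6×10⁻⁶×1.270 + 9.43×10⁻⁷×2.593 = 4.1307199×10⁻⁵ m/K
ΔT = 1.44×10⁻³ / 4.1307199×10⁻⁵ = 34.861 K
T = 12.6 + 34.861 = 47.461 °C

T = 47.5 °C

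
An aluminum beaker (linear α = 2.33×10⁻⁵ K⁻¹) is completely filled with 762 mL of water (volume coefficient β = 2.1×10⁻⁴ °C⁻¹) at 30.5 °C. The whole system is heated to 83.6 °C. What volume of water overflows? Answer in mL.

The beaker also expands: β_container ≈ 3α = 6.99×10⁻⁵ /K
Net overflow = V₀(β_liq − 3α_cont)ΔT
β − 3α = 2.10×10⁻⁴ − 6.99×10⁻⁵ = 1.401×10⁻⁴ /K; ΔT = 53.1 K
ΔV = 762 × 1.401×10⁻⁴ × 53.1 = 5.67 mL

5.67 mL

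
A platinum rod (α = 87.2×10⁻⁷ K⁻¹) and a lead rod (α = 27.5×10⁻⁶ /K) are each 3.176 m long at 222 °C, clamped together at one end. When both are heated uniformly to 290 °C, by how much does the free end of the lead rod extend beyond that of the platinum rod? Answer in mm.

4.06 mm

ΔT = 68 K
platinum: ΔL = 87.2×10⁻⁷ × 3.176 m × 68 = 1.8832×10⁻³ m = 1.8832 mm
lead: ΔL = 27.5×10⁻⁶ × 3.176 m × 68 = 5.9391×10⁻³ m = 5.9391 mm
difference = 5.9391 − 1.8832 = 4.0559 mm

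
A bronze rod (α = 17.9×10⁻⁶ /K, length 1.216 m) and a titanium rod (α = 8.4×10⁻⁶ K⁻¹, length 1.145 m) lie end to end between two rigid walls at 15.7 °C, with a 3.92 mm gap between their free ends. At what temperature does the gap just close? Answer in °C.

α₁L₁ = 2.17664×10⁻⁵ m/K, α₂L₂ = 9.618×10⁻⁶ m/K → total 3.13844×10⁻⁵ m/K
ΔT = g/(α₁L₁+α₂L₂) = 3.92×10⁻³ / 3.13844×10⁻⁵ = 124.90 K
T = 15.7 + 124.90 = 140.60 °C

T = 141 °C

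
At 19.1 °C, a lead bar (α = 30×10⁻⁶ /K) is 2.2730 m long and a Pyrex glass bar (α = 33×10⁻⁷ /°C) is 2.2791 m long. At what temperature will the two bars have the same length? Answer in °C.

T = 119.6 °C

L₁(1 + α₁ΔT) = L₂(1 + α₂ΔT) ⇒ ΔT = (L₂ − L₁)/(α₁L₁ − α₂L₂)
L₂ − L₁ = 2.2791 − 2.2730 = 6.10×10⁻³ m
α₁L₁ − α₂L₂ = 30×10⁻⁶×2.2730 − 33×10⁻⁷×2.2791 = 6.066897×10⁻⁵ m/K
ΔT = 6.10×10⁻³ / 6.066897×10⁻⁵ = 100.546 K
T = 19.1 + 100.546 = 119.646 °C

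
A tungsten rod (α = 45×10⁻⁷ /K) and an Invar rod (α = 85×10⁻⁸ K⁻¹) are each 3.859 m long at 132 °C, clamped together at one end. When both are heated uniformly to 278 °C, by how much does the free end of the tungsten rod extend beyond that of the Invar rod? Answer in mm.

ΔT = 146 K
tungsten: ΔL = 45×10⁻⁷ × 3.859 m × 146 = 2.5354×10⁻³ m = 2.5354 mm
Invar: ΔL = 85×10⁻⁸ × 3.859 m × 146 = 4.7890×10⁻⁴ m = 0.47890 mm
difference = 2.5354 − 0.47890 = 2.0565 mm

2.06 mm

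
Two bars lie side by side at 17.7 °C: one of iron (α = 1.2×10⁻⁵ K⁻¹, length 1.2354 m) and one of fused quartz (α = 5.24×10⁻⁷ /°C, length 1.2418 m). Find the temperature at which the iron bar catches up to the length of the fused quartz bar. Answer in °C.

T = 469.2 °C

Equal length when α₁L₁ΔT − α₂L₂ΔT = L₂ − L₁ = 6.40×10⁻³ m
α₁L₁ = 1.48248×10⁻⁵, α₂L₂ = 6.507032×10⁻⁷ → Δ(αL) = 1.41740968×10⁻⁵ m/K
ΔT = 6.40×10⁻³ / 1.41740968×10⁻⁵ = 451.528 K, so T = 17.7 + 451.528 = 469.228 °C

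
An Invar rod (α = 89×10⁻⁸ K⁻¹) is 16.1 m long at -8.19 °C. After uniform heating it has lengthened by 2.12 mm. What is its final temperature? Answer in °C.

T = 140 °C

ΔL = αL₀ΔT ⇒ ΔT = ΔL / (αL₀)
ΔT = 2.12×10⁻³ m / (89×10⁻⁸ × 16.1 m) = 147.95 K
T = -8.19 + 147.95 = 139.76 °C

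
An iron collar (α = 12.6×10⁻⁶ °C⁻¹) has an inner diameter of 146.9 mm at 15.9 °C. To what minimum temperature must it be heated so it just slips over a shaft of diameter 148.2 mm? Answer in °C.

Required Δd = 148.2 − 146.9 = 1.3 mm
Δd = αd₀ΔT ⇒ ΔT = Δd/(αd₀) = 1.3 / (12.6×10⁻⁶ × 146.9) = 702.35 K
T_min = 15.9 + 702.35 = 718.25 °C

T = 718 °C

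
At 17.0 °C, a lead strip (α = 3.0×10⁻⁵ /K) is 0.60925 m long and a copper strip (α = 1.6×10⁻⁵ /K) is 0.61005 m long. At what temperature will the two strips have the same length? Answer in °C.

Equal length when α₁L₁ΔT − α₂L₂ΔT = L₂ − L₁ = 8.00×10⁻⁴ m
α₁L₁ = 1.82775×10⁻⁵, α₂L₂ = 9.7608×10⁻⁶ → Δ(αL) = 8.5167×10⁻⁶ m/K
ΔT = 8.00×10⁻⁴ / 8.5167×10⁻⁶ = 93.933 K, so T = 17.0 + 93.933 = 110.933 °C

T = 110.9 °C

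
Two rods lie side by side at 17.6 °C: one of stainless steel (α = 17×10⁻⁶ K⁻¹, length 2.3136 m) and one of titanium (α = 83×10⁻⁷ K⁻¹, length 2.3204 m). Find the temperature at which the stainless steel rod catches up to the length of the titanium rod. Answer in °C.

T = 356.4 °C

Equal length when α₁L₁ΔT − α₂L₂ΔT = L₂ − L₁ = 6.80×10⁻³ m
α₁L₁ = 3.93312×10⁻⁵, α₂L₂ = 1.925932×10⁻⁵ → Δ(αL) = 2.007188×10⁻⁵ m/K
ΔT = 6.80×10⁻³ / 2.007188×10⁻⁵ = 338.782 K, so T = 17.6 + 338.782 = 356.382 °C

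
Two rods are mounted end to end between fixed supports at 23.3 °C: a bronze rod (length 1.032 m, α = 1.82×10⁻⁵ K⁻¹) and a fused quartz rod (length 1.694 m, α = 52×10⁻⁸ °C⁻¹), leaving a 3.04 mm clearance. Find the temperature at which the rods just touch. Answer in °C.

T = 178 °C

α₁L₁ = 1.87824×10⁻⁵ m/K, α₂L₂ = 8.8088×10⁻⁷ m/K → total 1.966328×10⁻⁵ m/K
ΔT = g/(α₁L₁+α₂L₂) = 3.04×10⁻³ / 1.966328×10⁻⁵ = 154.60 K
T = 23.3 + 154.60 = 177.90 °C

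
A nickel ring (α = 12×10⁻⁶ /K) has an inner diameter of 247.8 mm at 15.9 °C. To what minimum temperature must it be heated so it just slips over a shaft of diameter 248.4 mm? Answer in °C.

T = 218 °C

Required Δd = 248.4 − 247.8 = 0.6 mm
Δd = αd₀ΔT ⇒ ΔT = Δd/(αd₀) = 0.6 / (12×10⁻⁶ × 247.8) = 201.78 K
T_min = 15.9 + 201.78 = 217.68 °C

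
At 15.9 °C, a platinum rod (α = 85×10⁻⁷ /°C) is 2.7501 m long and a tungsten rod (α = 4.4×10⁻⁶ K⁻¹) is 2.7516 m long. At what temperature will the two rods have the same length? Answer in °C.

Equal length when α₁L₁ΔT − α₂L₂ΔT = L₂ − L₁ = 1.50×10⁻³ m
α₁L₁ = 2.337585×10⁻⁵, α₂L₂ = 1.210704×10⁻⁵ → Δ(αL) = 1.126881×10⁻⁵ m/K
ΔT = 1.50×10⁻³ / 1.126881×10⁻⁵ = 133.111 K, so T = 15.9 + 133.111 = 149.011 °C

T = 149.0 °C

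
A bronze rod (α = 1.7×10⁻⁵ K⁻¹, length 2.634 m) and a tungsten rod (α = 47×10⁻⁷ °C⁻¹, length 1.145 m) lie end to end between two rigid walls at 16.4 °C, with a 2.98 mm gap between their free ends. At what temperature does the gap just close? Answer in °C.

T = 75.8 °C

Gap closes when ΔL₁ + ΔL₂ = 2.98 mm = 2.98×10⁻³ m
(α₁L₁ + α₂L₂)ΔT = g
α₁L₁ + α₂L₂ = 1.7×10⁻⁵×2.634 + 47×10⁻⁷×1.145 = 5.01595×10⁻⁵ m/K
ΔT = 2.98×10⁻³ / 5.01595×10⁻⁵ = 59.410 K
T = 16.4 + 59.410 = 75.810 °C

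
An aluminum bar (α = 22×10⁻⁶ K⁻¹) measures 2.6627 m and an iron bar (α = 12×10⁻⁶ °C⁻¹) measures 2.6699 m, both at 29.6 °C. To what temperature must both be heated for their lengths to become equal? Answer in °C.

T = 300.9 °C

L₁(1 + α₁ΔT) = L₂(1 + α₂ΔT) ⇒ ΔT = (L₂ − L₁)/(α₁L₁ − α₂L₂)
L₂ − L₁ = 2.6699 − 2.6627 = 7.20×10⁻³ m
α₁L₁ − α₂L₂ = 22×10⁻⁶×2.6627 − 12×10⁻⁶×2.6699 = 2.65406×10⁻⁵ m/K
ΔT = 7.20×10⁻³ / 2.65406×10⁻⁵ = 271.282 K
T = 29.6 + 271.282 = 300.882 °C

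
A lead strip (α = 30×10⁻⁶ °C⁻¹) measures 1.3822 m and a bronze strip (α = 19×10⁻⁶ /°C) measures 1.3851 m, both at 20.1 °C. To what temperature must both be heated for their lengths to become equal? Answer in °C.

L₁(1 + α₁ΔT) = L₂(1 + α₂ΔT) ⇒ ΔT = (L₂ − L₁)/(α₁L₁ − α₂L₂)
L₂ − L₁ = 1.3851 − 1.3822 = 2.90×10⁻³ m
α₁L₁ − α₂L₂ = 30×10⁻⁶×1.3822 − 19×10⁻⁶×1.3851 = 1.51491×10⁻⁵ m/K
ΔT = 2.90×10⁻³ / 1.51491×10⁻⁵ = 191.431 K
T = 20.1 + 191.431 = 211.531 °C

T = 211.5 °C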